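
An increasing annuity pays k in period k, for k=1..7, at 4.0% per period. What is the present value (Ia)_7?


(Ia)_n = sum_{k=1}^{n} k * v^k, v = 1/(1+i)
v = 0.961538
Sum computed term by term:
(Ia)_7 = 23.0678


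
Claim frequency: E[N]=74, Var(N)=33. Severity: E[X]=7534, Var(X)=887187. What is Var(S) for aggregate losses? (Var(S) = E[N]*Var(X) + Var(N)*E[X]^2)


Var(S) = E[N]*Var(X) + Var(N)*E[X]^2
= 74*887187 + 33*7534^2
= 65651838 + 1873118148
= 1.9388e+09


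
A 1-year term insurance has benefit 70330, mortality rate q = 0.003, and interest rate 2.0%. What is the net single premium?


NSP = benefit * q * v
v = 1/(1+i) = 0.980392
NSP = 70330 * 0.003 * 0.980392
= 206.8529


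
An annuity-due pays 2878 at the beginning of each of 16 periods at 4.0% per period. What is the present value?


PV_due = PMT * (1-(1+i)^(-n))/i * (1+i)
PV_immediate = 33535.3068
PV_due = 33535.3068 * 1.04
= 34876.719


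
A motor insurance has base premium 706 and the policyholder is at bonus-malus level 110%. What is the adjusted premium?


adjusted = base * BM_level / 100
= 706 * 110 / 100
= 706 * 1.1
= 776.6


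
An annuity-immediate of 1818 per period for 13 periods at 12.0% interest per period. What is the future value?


FV = PMT * ((1+i)^n - 1) / i
= 1818 * ((1.12)^13 - 1) / 0.12
= 1818 * (4.363493 - 1) / 0.12
= 50956.9206


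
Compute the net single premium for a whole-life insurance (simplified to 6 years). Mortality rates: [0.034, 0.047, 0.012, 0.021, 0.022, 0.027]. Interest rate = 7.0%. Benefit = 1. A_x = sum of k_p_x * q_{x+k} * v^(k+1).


v = 0.934579
Year 0: k_p_x=1.0, q=0.034, term=0.031776
Year 1: k_p_x=0.966, q=0.047, term=0.039656
Year 2: k_p_x=0.920598, q=0.012, term=0.009018
Year 3: k_p_x=0.909551, q=0.021, term=0.014572
Year 4: k_p_x=0.89045, q=0.022, term=0.013967
Year 5: k_p_x=0.87086, q=0.027, term=0.015668
A_x = 0.1247


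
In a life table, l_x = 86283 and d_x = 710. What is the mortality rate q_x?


q_x = d_x / l_x
= 710 / 86283
= 0.0082


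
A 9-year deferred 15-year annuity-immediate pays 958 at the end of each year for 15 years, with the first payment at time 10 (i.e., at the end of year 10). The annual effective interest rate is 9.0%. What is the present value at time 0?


PV at time 9 of the 15-year annuity-immediate:
a_n = 958 * (1-(1+0.09)^(-15))/0.09 = 7722.1395
Discount back 9 years to time 0:
PV = 7722.1395 * (1+0.09)^(-9)
= 7722.1395 * 0.460428
= 3555.4876


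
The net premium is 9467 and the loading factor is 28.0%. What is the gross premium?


Gross = net * (1 + loading)
= 9467 * (1 + 0.28)
= 9467 * 1.28
= 12117.76


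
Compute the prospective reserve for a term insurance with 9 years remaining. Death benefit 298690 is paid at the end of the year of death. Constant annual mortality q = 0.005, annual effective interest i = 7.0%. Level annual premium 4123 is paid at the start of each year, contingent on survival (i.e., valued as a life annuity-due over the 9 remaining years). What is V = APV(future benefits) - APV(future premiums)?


v = 1/(1+i) = 0.934579
APV(future benefits) per unit = sum_{k=0}^{8} k_p_x * q * v^(k+1) = 0.032004
APV(future benefits) = 298690 * 0.032004 = 9559.2629
Life annuity-due factor ä_{x:9} = sum_{k=0}^{8} k_p_x * v^k = 6.848847
APV(future premiums) = 4123 * 6.848847 = 28237.7982
V = 9559.2629 - 28237.7982
= -18678.5353


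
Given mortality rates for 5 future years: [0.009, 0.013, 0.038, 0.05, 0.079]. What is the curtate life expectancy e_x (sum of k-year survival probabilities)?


e_x = sum_{k=1}^{n} k_p_x
k_p_x values:
  1_p_x = 0.991
  2_p_x = 0.978117
  3_p_x = 0.940949
  4_p_x = 0.893901
  5_p_x = 0.823283
e_x = 4.6272


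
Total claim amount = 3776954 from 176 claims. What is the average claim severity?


severity = total / number
= 3776954 / 176
= 21459.9659


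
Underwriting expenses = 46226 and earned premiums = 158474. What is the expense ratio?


Expense ratio = expenses / premiums
= 46226 / 158474
= 0.2917


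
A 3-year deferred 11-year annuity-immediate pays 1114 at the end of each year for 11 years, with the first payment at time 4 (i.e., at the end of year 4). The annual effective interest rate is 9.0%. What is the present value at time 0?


PV at time 3 of the 11-year annuity-immediate:
a_n = 1114 * (1-(1+0.09)^(-11))/0.09 = 7580.9823
Discount back 3 years to time 0:
PV = 7580.9823 * (1+0.09)^(-3)
= 7580.9823 * 0.772183
= 5853.9093


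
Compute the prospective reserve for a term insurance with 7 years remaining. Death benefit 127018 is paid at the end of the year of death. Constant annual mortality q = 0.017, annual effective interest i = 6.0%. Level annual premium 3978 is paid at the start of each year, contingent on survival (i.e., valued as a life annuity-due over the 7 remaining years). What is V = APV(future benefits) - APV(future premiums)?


v = 1/(1+i) = 0.943396
APV(future benefits) per unit = sum_{k=0}^{6} k_p_x * q * v^(k+1) = 0.090555
APV(future benefits) = 127018 * 0.090555 = 11502.1151
Life annuity-due factor ä_{x:7} = sum_{k=0}^{6} k_p_x * v^k = 5.646371
APV(future premiums) = 3978 * 5.646371 = 22461.2624
V = 11502.1151 - 22461.2624
= -10959.1473


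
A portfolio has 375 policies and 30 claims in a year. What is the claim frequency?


frequency = claims / policies
= 30 / 375
= 0.08


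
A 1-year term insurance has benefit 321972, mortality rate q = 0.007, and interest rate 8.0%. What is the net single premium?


NSP = benefit * q * v
v = 1/(1+i) = 0.925926
NSP = 321972 * 0.007 * 0.925926
= 2086.8556


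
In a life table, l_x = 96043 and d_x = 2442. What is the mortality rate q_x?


q_x = d_x / l_x
= 2442 / 96043
= 0.0254


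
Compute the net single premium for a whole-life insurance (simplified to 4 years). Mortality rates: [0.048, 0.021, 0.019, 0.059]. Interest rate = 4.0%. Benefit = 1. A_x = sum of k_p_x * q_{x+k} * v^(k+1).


v = 0.961538
Year 0: k_p_x=1.0, q=0.048, term=0.046154
Year 1: k_p_x=0.952, q=0.021, term=0.018484
Year 2: k_p_x=0.932008, q=0.019, term=0.015742
Year 3: k_p_x=0.9143, q=0.059, term=0.046111
A_x = 0.1265


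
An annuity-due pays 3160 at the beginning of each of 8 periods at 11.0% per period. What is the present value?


PV_due = PMT * (1-(1+i)^(-n))/i * (1+i)
PV_immediate = 16261.7479
PV_due = 16261.7479 * 1.11
= 18050.5402


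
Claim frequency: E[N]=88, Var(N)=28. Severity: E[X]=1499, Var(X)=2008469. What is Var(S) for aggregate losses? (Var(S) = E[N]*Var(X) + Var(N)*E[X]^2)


Var(S) = E[N]*Var(X) + Var(N)*E[X]^2
= 88*2008469 + 28*1499^2
= 176745272 + 62916028
= 2.3966e+08


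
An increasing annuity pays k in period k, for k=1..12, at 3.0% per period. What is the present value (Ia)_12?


(Ia)_n = sum_{k=1}^{n} k * v^k, v = 1/(1+i)
v = 0.970874
Sum computed term by term:
(Ia)_12 = 61.2022


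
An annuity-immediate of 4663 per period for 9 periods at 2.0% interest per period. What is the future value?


FV = PMT * ((1+i)^n - 1) / i
= 4663 * ((1.02)^9 - 1) / 0.02
= 4663 * (1.195093 - 1) / 0.02
= 45485.8324


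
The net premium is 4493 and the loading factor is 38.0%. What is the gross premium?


Gross = net * (1 + loading)
= 4493 * (1 + 0.38)
= 4493 * 1.38
= 6200.34


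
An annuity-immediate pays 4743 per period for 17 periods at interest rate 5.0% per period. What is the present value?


PV = PMT * (1 - (1+i)^(-n)) / i
= 4743 * (1 - (1+0.05)^(-17)) / 0.05
= 4743 * (1 - 0.436297) / 0.05
= 4743 * 11.274066
= 53472.8962


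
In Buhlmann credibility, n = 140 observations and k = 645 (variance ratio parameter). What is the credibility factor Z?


Z = n / (n + k)
= 140 / (140 + 645)
= 140 / 785
= 0.1783


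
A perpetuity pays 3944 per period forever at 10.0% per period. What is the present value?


PV = PMT / i
= 3944 / 0.1
= 39440.0


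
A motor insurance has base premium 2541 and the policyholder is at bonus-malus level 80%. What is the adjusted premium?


adjusted = base * BM_level / 100
= 2541 * 80 / 100
= 2541 * 0.8
= 2032.8


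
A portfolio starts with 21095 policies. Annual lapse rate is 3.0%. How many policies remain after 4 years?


remaining = initial * (1 - lapse)^years
= 21095 * (1 - 0.03)^4
= 21095 * 0.885293
= 18675.2518


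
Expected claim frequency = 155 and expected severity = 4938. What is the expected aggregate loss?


E[S] = E[N] * E[X]
= 155 * 4938
= 765390


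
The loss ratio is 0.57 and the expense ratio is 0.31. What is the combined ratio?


Combined ratio = loss ratio + expense ratio
= 0.57 + 0.31
= 0.88


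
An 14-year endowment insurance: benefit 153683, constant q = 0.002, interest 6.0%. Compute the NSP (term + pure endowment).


Term component = 2825.4062
Pure endowment = 14_p_x * v^14 * benefit = 0.972361 * 0.442301 * 153683 = 66095.4089
NSP = 68920.8151


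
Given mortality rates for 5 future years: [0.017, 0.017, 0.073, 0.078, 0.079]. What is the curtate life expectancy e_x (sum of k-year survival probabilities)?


e_x = sum_{k=1}^{n} k_p_x
k_p_x values:
  1_p_x = 0.983
  2_p_x = 0.966289
  3_p_x = 0.89575
  4_p_x = 0.825881
  5_p_x = 0.760637
e_x = 4.4316


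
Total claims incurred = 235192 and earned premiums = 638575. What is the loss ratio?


Loss ratio = claims / premiums
= 235192 / 638575
= 0.3683


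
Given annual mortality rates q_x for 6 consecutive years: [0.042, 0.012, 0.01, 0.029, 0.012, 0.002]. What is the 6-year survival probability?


p_k = 1 - q_k for each year
Survival = product of (1 - q_k)
= 0.958 * 0.988 * 0.99 * 0.971 * 0.988 * 0.998
= 0.8971


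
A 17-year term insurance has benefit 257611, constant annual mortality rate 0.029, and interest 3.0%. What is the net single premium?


NSP = benefit * sum_{k=0}^{n-1} k_p_x * q * v^(k+1)
With constant q=0.029, v=0.970874
Sum = 0.311207
NSP = 257611 * 0.311207
= 80170.3494


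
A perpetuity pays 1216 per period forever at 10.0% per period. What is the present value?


PV = PMT / i
= 1216 / 0.1
= 12160.0


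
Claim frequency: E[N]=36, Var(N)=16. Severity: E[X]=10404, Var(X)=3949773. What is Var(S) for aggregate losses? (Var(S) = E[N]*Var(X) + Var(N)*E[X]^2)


Var(S) = E[N]*Var(X) + Var(N)*E[X]^2
= 36*3949773 + 16*10404^2
= 142191828 + 1731891456
= 1.8741e+09


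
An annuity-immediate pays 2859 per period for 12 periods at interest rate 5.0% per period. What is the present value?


PV = PMT * (1 - (1+i)^(-n)) / i
= 2859 * (1 - (1+0.05)^(-12)) / 0.05
= 2859 * (1 - 0.556837) / 0.05
= 2859 * 8.863252
= 25340.0364


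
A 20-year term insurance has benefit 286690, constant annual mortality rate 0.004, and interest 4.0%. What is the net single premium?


NSP = benefit * sum_{k=0}^{n-1} k_p_x * q * v^(k+1)
With constant q=0.004, v=0.961538
Sum = 0.052615
NSP = 286690 * 0.052615
= 15084.3073


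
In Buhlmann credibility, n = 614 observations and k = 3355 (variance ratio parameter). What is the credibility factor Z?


Z = n / (n + k)
= 614 / (614 + 3355)
= 614 / 3969
= 0.1547


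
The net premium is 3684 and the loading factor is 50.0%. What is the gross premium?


Gross = net * (1 + loading)
= 3684 * (1 + 0.5)
= 3684 * 1.5
= 5526.0


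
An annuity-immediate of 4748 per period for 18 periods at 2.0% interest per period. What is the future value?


FV = PMT * ((1+i)^n - 1) / i
= 4748 * ((1.02)^18 - 1) / 0.02
= 4748 * (1.428246 - 1) / 0.02
= 101665.6592


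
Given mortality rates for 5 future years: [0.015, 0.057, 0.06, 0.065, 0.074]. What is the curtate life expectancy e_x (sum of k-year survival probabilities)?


e_x = sum_{k=1}^{n} k_p_x
k_p_x values:
  1_p_x = 0.985
  2_p_x = 0.928855
  3_p_x = 0.873124
  4_p_x = 0.816371
  5_p_x = 0.755959
e_x = 4.3593


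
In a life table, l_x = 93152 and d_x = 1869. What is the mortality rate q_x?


q_x = d_x / l_x
= 1869 / 93152
= 0.0201


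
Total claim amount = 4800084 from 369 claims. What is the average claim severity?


severity = total / number
= 4800084 / 369
= 13008.3577


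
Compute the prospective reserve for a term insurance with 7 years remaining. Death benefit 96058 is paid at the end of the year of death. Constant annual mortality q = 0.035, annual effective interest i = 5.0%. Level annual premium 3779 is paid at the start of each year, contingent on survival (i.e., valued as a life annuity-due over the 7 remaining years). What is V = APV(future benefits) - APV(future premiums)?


v = 1/(1+i) = 0.952381
APV(future benefits) per unit = sum_{k=0}^{6} k_p_x * q * v^(k+1) = 0.183723
APV(future benefits) = 96058 * 0.183723 = 17648.0167
Life annuity-due factor ä_{x:7} = sum_{k=0}^{6} k_p_x * v^k = 5.511675
APV(future premiums) = 3779 * 5.511675 = 20828.6207
V = 17648.0167 - 20828.6207
= -3180.6041


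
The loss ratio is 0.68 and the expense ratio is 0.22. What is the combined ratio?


Combined ratio = loss ratio + expense ratio
= 0.68 + 0.22
= 0.9


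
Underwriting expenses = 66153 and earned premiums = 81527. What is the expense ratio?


Expense ratio = expenses / premiums
= 66153 / 81527
= 0.8114


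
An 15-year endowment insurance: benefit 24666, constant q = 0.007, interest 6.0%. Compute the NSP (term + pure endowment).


Term component = 1609.2735
Pure endowment = 15_p_x * v^15 * benefit = 0.899992 * 0.417265 * 24666 = 9262.9533
NSP = 10872.2269


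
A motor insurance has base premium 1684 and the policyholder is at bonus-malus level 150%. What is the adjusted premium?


adjusted = base * BM_level / 100
= 1684 * 150 / 100
= 1684 * 1.5
= 2526.0


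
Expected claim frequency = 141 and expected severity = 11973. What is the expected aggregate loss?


E[S] = E[N] * E[X]
= 141 * 11973
= 1.6882e+06


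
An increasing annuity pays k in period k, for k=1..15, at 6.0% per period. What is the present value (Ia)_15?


(Ia)_n = sum_{k=1}^{n} k * v^k, v = 1/(1+i)
v = 0.943396
Sum computed term by term:
(Ia)_15 = 67.2668


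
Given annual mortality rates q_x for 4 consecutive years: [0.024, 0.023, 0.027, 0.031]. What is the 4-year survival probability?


p_k = 1 - q_k for each year
Survival = product of (1 - q_k)
= 0.976 * 0.977 * 0.973 * 0.969
= 0.899


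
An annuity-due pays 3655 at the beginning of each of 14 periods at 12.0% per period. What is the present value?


PV_due = PMT * (1-(1+i)^(-n))/i * (1+i)
PV_immediate = 24225.9549
PV_due = 24225.9549 * 1.12
= 27133.0695


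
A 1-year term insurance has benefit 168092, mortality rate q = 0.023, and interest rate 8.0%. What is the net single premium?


NSP = benefit * q * v
v = 1/(1+i) = 0.925926
NSP = 168092 * 0.023 * 0.925926
= 3579.737


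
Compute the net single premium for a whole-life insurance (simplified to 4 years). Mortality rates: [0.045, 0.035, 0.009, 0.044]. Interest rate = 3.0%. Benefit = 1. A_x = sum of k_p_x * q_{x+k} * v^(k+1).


v = 0.970874
Year 0: k_p_x=1.0, q=0.045, term=0.043689
Year 1: k_p_x=0.955, q=0.035, term=0.031506
Year 2: k_p_x=0.921575, q=0.009, term=0.00759
Year 3: k_p_x=0.913281, q=0.044, term=0.035703
A_x = 0.1185


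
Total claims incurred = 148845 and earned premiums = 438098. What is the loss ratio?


Loss ratio = claims / premiums
= 148845 / 438098
= 0.3398


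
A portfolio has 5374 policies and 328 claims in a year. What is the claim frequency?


frequency = claims / policies
= 328 / 5374
= 0.061


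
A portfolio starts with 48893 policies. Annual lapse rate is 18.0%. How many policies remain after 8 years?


remaining = initial * (1 - lapse)^years
= 48893 * (1 - 0.18)^8
= 48893 * 0.204414
= 9994.4179


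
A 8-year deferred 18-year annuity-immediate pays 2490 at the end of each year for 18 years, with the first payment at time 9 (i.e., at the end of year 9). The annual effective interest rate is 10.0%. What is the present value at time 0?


PV at time 8 of the 18-year annuity-immediate:
a_n = 2490 * (1-(1+0.1)^(-18))/0.1 = 20421.5161
Discount back 8 years to time 0:
PV = 20421.5161 * (1+0.1)^(-8)
= 20421.5161 * 0.466507
= 9526.788


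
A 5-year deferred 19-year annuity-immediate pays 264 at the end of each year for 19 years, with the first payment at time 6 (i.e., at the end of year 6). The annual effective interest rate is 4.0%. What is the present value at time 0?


PV at time 5 of the 19-year annuity-immediate:
a_n = 264 * (1-(1+0.04)^(-19))/0.04 = 3467.36
Discount back 5 years to time 0:
PV = 3467.36 * (1+0.04)^(-5)
= 3467.36 * 0.821927
= 2849.9172


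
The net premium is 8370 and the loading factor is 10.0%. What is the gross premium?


Gross = net * (1 + loading)
= 8370 * (1 + 0.1)
= 8370 * 1.1
= 9207.0


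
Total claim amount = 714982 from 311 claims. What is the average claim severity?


severity = total / number
= 714982 / 311
= 2298.9775


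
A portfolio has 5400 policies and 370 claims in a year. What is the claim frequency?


frequency = claims / policies
= 370 / 5400
= 0.0685


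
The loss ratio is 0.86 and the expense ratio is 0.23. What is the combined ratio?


Combined ratio = loss ratio + expense ratio
= 0.86 + 0.23
= 1.09


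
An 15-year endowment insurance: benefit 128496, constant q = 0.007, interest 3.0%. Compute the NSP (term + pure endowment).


Term component = 10266.8476
Pure endowment = 15_p_x * v^15 * benefit = 0.899992 * 0.641862 * 128496 = 74228.3771
NSP = 84495.2247


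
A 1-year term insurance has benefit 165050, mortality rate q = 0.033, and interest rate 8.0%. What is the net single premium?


NSP = benefit * q * v
v = 1/(1+i) = 0.925926
NSP = 165050 * 0.033 * 0.925926
= 5043.1944


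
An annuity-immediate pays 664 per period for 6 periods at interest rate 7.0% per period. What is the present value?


PV = PMT * (1 - (1+i)^(-n)) / i
= 664 * (1 - (1+0.07)^(-6)) / 0.07
= 664 * (1 - 0.666342) / 0.07
= 664 * 4.76654
= 3164.9823


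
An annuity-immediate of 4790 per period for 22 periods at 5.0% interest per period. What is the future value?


FV = PMT * ((1+i)^n - 1) / i
= 4790 * ((1.05)^22 - 1) / 0.05
= 4790 * (2.925261 - 1) / 0.05
= 184439.977


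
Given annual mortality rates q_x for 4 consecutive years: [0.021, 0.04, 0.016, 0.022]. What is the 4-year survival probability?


p_k = 1 - q_k for each year
Survival = product of (1 - q_k)
= 0.979 * 0.96 * 0.984 * 0.978
= 0.9045


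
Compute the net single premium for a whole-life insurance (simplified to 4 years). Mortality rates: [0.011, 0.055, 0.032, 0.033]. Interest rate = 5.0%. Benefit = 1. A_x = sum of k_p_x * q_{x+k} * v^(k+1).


v = 0.952381
Year 0: k_p_x=1.0, q=0.011, term=0.010476
Year 1: k_p_x=0.989, q=0.055, term=0.049338
Year 2: k_p_x=0.934605, q=0.032, term=0.025835
Year 3: k_p_x=0.904698, q=0.033, term=0.024562
A_x = 0.1102


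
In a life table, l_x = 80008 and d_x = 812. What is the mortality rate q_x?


q_x = d_x / l_x
= 812 / 80008
= 0.0101


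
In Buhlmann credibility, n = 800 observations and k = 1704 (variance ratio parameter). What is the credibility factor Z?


Z = n / (n + k)
= 800 / (800 + 1704)
= 800 / 2504
= 0.3195


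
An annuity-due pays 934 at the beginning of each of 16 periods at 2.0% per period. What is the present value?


PV_due = PMT * (1-(1+i)^(-n))/i * (1+i)
PV_immediate = 12681.5805
PV_due = 12681.5805 * 1.02
= 12935.2121


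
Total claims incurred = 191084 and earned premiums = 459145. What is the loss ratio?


Loss ratio = claims / premiums
= 191084 / 459145
= 0.4162


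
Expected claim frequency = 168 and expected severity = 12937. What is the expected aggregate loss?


E[S] = E[N] * E[X]
= 168 * 12937
= 2.1734e+06


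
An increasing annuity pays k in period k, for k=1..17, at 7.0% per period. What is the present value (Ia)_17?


(Ia)_n = sum_{k=1}^{n} k * v^k, v = 1/(1+i)
v = 0.934579
Sum computed term by term:
(Ia)_17 = 72.3555


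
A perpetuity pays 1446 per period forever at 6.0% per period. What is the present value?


PV = PMT / i
= 1446 / 0.06
= 24100.0


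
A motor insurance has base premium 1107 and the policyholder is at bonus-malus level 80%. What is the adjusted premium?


adjusted = base * BM_level / 100
= 1107 * 80 / 100
= 1107 * 0.8
= 885.6


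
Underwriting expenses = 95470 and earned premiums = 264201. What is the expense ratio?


Expense ratio = expenses / premiums
= 95470 / 264201
= 0.3614


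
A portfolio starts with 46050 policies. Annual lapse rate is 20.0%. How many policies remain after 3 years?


remaining = initial * (1 - lapse)^years
= 46050 * (1 - 0.2)^3
= 46050 * 0.512
= 23577.6


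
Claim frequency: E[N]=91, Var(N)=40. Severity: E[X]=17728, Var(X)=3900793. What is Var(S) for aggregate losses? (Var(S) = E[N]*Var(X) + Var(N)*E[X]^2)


Var(S) = E[N]*Var(X) + Var(N)*E[X]^2
= 91*3900793 + 40*17728^2
= 354972163 + 12571279360
= 1.2926e+10


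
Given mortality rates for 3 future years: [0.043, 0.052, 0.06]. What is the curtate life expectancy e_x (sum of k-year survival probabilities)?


e_x = sum_{k=1}^{n} k_p_x
k_p_x values:
  1_p_x = 0.957
  2_p_x = 0.907236
  3_p_x = 0.852802
e_x = 2.717


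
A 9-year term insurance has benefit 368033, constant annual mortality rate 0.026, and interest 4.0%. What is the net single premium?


NSP = benefit * sum_{k=0}^{n-1} k_p_x * q * v^(k+1)
With constant q=0.026, v=0.961538
Sum = 0.175586
NSP = 368033 * 0.175586
= 64621.4379


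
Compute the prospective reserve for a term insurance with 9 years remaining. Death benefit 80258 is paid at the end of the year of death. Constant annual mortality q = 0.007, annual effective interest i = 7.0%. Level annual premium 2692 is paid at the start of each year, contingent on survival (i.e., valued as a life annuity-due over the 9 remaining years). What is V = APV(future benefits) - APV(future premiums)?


v = 1/(1+i) = 0.934579
APV(future benefits) per unit = sum_{k=0}^{8} k_p_x * q * v^(k+1) = 0.04449
APV(future benefits) = 80258 * 0.04449 = 3570.6791
Life annuity-due factor ä_{x:9} = sum_{k=0}^{8} k_p_x * v^k = 6.800616
APV(future premiums) = 2692 * 6.800616 = 18307.2571
V = 3570.6791 - 18307.2571
= -14736.578


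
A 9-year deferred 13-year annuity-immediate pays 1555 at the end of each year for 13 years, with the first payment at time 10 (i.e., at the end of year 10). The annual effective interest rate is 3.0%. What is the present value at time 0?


PV at time 9 of the 13-year annuity-immediate:
a_n = 1555 * (1-(1+0.03)^(-13))/0.03 = 16537.3555
Discount back 9 years to time 0:
PV = 16537.3555 * (1+0.03)^(-9)
= 16537.3555 * 0.766417
= 12674.506


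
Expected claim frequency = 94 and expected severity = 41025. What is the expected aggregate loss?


E[S] = E[N] * E[X]
= 94 * 41025
= 3.8564e+06


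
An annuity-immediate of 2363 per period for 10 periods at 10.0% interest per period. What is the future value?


FV = PMT * ((1+i)^n - 1) / i
= 2363 * ((1.1)^10 - 1) / 0.1
= 2363 * (2.593742 - 1) / 0.1
= 37660.1343


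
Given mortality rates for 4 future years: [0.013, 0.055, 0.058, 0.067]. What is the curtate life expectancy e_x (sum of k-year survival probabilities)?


e_x = sum_{k=1}^{n} k_p_x
k_p_x values:
  1_p_x = 0.987
  2_p_x = 0.932715
  3_p_x = 0.878618
  4_p_x = 0.81975
e_x = 3.6181


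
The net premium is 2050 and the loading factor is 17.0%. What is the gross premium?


Gross = net * (1 + loading)
= 2050 * (1 + 0.17)
= 2050 * 1.17
= 2398.5


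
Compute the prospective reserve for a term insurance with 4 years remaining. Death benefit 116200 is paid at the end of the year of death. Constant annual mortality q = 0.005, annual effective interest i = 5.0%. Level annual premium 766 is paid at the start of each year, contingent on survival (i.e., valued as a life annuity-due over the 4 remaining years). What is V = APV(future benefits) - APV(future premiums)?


v = 1/(1+i) = 0.952381
APV(future benefits) per unit = sum_{k=0}^{3} k_p_x * q * v^(k+1) = 0.017603
APV(future benefits) = 116200 * 0.017603 = 2045.4219
Life annuity-due factor ä_{x:4} = sum_{k=0}^{3} k_p_x * v^k = 3.696546
APV(future premiums) = 766 * 3.696546 = 2831.5539
V = 2045.4219 - 2831.5539
= -786.132


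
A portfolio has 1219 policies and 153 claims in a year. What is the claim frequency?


frequency = claims / policies
= 153 / 1219
= 0.1255


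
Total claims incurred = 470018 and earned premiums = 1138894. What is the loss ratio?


Loss ratio = claims / premiums
= 470018 / 1138894
= 0.4127


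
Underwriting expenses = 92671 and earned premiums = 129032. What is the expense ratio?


Expense ratio = expenses / premiums
= 92671 / 129032
= 0.7182


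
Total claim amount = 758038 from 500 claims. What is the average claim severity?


severity = total / number
= 758038 / 500
= 1516.076


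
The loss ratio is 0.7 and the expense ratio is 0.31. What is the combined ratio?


Combined ratio = loss ratio + expense ratio
= 0.7 + 0.31
= 1.01


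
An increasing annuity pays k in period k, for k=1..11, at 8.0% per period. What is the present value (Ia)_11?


(Ia)_n = sum_{k=1}^{n} k * v^k, v = 1/(1+i)
v = 0.925926
Sum computed term by term:
(Ia)_11 = 37.4046


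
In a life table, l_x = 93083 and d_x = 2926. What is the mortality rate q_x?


q_x = d_x / l_x
= 2926 / 93083
= 0.0314


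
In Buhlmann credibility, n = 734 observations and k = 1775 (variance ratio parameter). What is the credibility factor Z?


Z = n / (n + k)
= 734 / (734 + 1775)
= 734 / 2509
= 0.2925


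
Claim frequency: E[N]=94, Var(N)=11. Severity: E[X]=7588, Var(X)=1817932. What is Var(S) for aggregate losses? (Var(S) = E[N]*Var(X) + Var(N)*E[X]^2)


Var(S) = E[N]*Var(X) + Var(N)*E[X]^2
= 94*1817932 + 11*7588^2
= 170885608 + 633355184
= 8.0424e+08


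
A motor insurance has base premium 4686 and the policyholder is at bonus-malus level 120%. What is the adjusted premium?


adjusted = base * BM_level / 100
= 4686 * 120 / 100
= 4686 * 1.2
= 5623.2


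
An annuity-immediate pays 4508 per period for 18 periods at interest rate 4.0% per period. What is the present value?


PV = PMT * (1 - (1+i)^(-n)) / i
= 4508 * (1 - (1+0.04)^(-18)) / 0.04
= 4508 * (1 - 0.493628) / 0.04
= 4508 * 12.659297
= 57068.1108


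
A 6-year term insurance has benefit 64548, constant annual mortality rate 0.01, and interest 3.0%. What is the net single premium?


NSP = benefit * sum_{k=0}^{n-1} k_p_x * q * v^(k+1)
With constant q=0.01, v=0.970874
Sum = 0.052881
NSP = 64548 * 0.052881
= 3413.3821


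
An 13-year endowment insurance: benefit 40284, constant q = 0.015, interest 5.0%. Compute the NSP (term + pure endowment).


Term component = 5245.6961
Pure endowment = 13_p_x * v^13 * benefit = 0.82162 * 0.530321 * 40284 = 17552.6501
NSP = 22798.3462


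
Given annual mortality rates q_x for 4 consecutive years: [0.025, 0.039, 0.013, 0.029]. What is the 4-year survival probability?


p_k = 1 - q_k for each year
Survival = product of (1 - q_k)
= 0.975 * 0.961 * 0.987 * 0.971
= 0.898


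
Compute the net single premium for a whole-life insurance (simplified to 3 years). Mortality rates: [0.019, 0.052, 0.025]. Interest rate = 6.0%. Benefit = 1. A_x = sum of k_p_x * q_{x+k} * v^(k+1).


v = 0.943396
Year 0: k_p_x=1.0, q=0.019, term=0.017925
Year 1: k_p_x=0.981, q=0.052, term=0.0454
Year 2: k_p_x=0.929988, q=0.025, term=0.019521
A_x = 0.0828


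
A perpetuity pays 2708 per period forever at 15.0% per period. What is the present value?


PV = PMT / i
= 2708 / 0.15
= 18053.3333


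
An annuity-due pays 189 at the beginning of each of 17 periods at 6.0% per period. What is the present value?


PV_due = PMT * (1-(1+i)^(-n))/i * (1+i)
PV_immediate = 1980.2021
PV_due = 1980.2021 * 1.06
= 2099.0142


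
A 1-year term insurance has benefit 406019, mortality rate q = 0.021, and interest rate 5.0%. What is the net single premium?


NSP = benefit * q * v
v = 1/(1+i) = 0.952381
NSP = 406019 * 0.021 * 0.952381
= 8120.38


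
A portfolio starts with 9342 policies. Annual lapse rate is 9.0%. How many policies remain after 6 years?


remaining = initial * (1 - lapse)^years
= 9342 * (1 - 0.09)^6
= 9342 * 0.567869
= 5305.0346


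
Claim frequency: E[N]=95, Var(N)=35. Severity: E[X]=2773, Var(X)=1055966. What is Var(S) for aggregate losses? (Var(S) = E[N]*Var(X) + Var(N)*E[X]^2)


Var(S) = E[N]*Var(X) + Var(N)*E[X]^2
= 95*1055966 + 35*2773^2
= 100316770 + 269133515
= 3.6945e+08


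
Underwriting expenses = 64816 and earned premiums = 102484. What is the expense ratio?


Expense ratio = expenses / premiums
= 64816 / 102484
= 0.6324


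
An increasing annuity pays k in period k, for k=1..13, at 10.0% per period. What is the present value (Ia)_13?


(Ia)_n = sum_{k=1}^{n} k * v^k, v = 1/(1+i)
v = 0.909091
Sum computed term by term:
(Ia)_13 = 40.4805


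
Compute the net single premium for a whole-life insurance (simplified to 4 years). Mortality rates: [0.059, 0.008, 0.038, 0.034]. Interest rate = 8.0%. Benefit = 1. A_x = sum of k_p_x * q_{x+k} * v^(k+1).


v = 0.925926
Year 0: k_p_x=1.0, q=0.059, term=0.05463
Year 1: k_p_x=0.941, q=0.008, term=0.006454
Year 2: k_p_x=0.933472, q=0.038, term=0.028159
Year 3: k_p_x=0.898, q=0.034, term=0.022442
A_x = 0.1117


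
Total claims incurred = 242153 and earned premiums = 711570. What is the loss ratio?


Loss ratio = claims / premiums
= 242153 / 711570
= 0.3403


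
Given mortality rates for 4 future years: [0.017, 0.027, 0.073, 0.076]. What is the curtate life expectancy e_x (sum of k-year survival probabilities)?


e_x = sum_{k=1}^{n} k_p_x
k_p_x values:
  1_p_x = 0.983
  2_p_x = 0.956459
  3_p_x = 0.886637
  4_p_x = 0.819253
e_x = 3.6453


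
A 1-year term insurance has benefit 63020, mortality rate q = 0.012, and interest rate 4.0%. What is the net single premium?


NSP = benefit * q * v
v = 1/(1+i) = 0.961538
NSP = 63020 * 0.012 * 0.961538
= 727.1538


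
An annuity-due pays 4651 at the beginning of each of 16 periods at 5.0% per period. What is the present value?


PV_due = PMT * (1-(1+i)^(-n))/i * (1+i)
PV_immediate = 50406.4662
PV_due = 50406.4662 * 1.05
= 52926.7895


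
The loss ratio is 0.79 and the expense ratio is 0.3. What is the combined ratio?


Combined ratio = loss ratio + expense ratio
= 0.79 + 0.3
= 1.09


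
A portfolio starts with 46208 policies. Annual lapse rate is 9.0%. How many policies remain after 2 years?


remaining = initial * (1 - lapse)^years
= 46208 * (1 - 0.09)^2
= 46208 * 0.8281
= 38264.8448


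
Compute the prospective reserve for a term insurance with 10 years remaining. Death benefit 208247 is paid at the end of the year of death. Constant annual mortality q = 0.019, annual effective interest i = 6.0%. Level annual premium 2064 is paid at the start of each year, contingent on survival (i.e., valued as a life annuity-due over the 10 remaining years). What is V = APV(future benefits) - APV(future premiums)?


v = 1/(1+i) = 0.943396
APV(future benefits) per unit = sum_{k=0}^{9} k_p_x * q * v^(k+1) = 0.129651
APV(future benefits) = 208247 * 0.129651 = 26999.3598
Life annuity-due factor ä_{x:10} = sum_{k=0}^{9} k_p_x * v^k = 7.233142
APV(future premiums) = 2064 * 7.233142 = 14929.2046
V = 26999.3598 - 14929.2046
= 12070.1552


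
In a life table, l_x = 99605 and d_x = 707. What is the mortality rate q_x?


q_x = d_x / l_x
= 707 / 99605
= 0.0071


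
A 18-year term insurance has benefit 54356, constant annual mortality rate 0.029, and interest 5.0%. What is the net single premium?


NSP = benefit * sum_{k=0}^{n-1} k_p_x * q * v^(k+1)
With constant q=0.029, v=0.952381
Sum = 0.277282
NSP = 54356 * 0.277282
= 15071.925


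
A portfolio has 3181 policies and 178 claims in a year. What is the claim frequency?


frequency = claims / policies
= 178 / 3181
= 0.056


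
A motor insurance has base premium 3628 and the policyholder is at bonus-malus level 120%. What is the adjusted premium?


adjusted = base * BM_level / 100
= 3628 * 120 / 100
= 3628 * 1.2
= 4353.6


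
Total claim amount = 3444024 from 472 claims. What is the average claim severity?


severity = total / number
= 3444024 / 472
= 7296.661


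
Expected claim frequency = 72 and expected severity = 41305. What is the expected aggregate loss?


E[S] = E[N] * E[X]
= 72 * 41305
= 2.9740e+06


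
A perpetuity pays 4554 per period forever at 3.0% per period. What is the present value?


PV = PMT / i
= 4554 / 0.03
= 151800.0


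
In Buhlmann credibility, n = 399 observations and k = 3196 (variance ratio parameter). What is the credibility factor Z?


Z = n / (n + k)
= 399 / (399 + 3196)
= 399 / 3595
= 0.111


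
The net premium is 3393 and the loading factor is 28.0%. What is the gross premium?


Gross = net * (1 + loading)
= 3393 * (1 + 0.28)
= 3393 * 1.28
= 4343.04


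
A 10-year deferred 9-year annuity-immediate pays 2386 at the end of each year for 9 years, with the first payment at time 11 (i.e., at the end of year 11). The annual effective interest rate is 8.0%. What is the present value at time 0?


PV at time 10 of the 9-year annuity-immediate:
a_n = 2386 * (1-(1+0.08)^(-9))/0.08 = 14905.0746
Discount back 10 years to time 0:
PV = 14905.0746 * (1+0.08)^(-10)
= 14905.0746 * 0.463193
= 6903.9335


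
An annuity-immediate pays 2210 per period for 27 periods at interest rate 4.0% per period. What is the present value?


PV = PMT * (1 - (1+i)^(-n)) / i
= 2210 * (1 - (1+0.04)^(-27)) / 0.04
= 2210 * (1 - 0.346817) / 0.04
= 2210 * 16.329586
= 36088.3845


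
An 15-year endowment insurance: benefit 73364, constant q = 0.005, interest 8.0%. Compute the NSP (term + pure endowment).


Term component = 3053.6323
Pure endowment = 15_p_x * v^15 * benefit = 0.927569 * 0.315242 * 73364 = 21452.2516
NSP = 24505.8838


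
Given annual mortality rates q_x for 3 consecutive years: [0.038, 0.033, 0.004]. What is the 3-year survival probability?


p_k = 1 - q_k for each year
Survival = product of (1 - q_k)
= 0.962 * 0.967 * 0.996
= 0.9265


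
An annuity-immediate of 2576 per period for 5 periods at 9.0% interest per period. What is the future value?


FV = PMT * ((1+i)^n - 1) / i
= 2576 * ((1.09)^5 - 1) / 0.09
= 2576 * (1.538624 - 1) / 0.09
= 15416.6145


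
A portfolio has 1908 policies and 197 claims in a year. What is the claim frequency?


frequency = claims / policies
= 197 / 1908
= 0.1032


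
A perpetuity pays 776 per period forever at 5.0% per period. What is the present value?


PV = PMT / i
= 776 / 0.05
= 15520.0


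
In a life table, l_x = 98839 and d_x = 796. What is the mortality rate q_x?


q_x = d_x / l_x
= 796 / 98839
= 0.0081


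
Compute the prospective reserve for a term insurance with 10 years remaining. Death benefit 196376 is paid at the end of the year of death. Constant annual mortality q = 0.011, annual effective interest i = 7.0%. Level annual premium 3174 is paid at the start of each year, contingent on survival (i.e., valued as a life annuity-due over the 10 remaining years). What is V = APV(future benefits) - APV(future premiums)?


v = 1/(1+i) = 0.934579
APV(future benefits) per unit = sum_{k=0}^{9} k_p_x * q * v^(k+1) = 0.073996
APV(future benefits) = 196376 * 0.073996 = 14531.07
Life annuity-due factor ä_{x:10} = sum_{k=0}^{9} k_p_x * v^k = 7.197808
APV(future premiums) = 3174 * 7.197808 = 22845.8437
V = 14531.07 - 22845.8437
= -8314.7737


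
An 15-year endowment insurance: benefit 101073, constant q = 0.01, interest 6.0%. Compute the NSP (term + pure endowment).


Term component = 9257.2428
Pure endowment = 15_p_x * v^15 * benefit = 0.860058 * 0.417265 * 101073 = 36272.3001
NSP = 45529.543


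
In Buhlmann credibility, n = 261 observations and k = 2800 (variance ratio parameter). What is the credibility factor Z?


Z = n / (n + k)
= 261 / (261 + 2800)
= 261 / 3061
= 0.0853


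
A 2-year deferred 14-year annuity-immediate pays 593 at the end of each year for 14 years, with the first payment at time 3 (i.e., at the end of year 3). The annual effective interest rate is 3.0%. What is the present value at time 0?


PV at time 2 of the 14-year annuity-immediate:
a_n = 593 * (1-(1+0.03)^(-14))/0.03 = 6698.5714
Discount back 2 years to time 0:
PV = 6698.5714 * (1+0.03)^(-2)
= 6698.5714 * 0.942596
= 6314.046


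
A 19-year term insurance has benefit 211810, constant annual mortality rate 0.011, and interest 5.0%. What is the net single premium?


NSP = benefit * sum_{k=0}^{n-1} k_p_x * q * v^(k+1)
With constant q=0.011, v=0.952381
Sum = 0.122492
NSP = 211810 * 0.122492
= 25945.0744


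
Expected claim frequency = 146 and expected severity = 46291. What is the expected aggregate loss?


E[S] = E[N] * E[X]
= 146 * 46291
= 6.7585e+06


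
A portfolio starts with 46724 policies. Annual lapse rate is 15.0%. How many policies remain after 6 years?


remaining = initial * (1 - lapse)^years
= 46724 * (1 - 0.15)^6
= 46724 * 0.37715
= 17621.934


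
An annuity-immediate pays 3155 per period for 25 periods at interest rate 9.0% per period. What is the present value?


PV = PMT * (1 - (1+i)^(-n)) / i
= 3155 * (1 - (1+0.09)^(-25)) / 0.09
= 3155 * (1 - 0.115968) / 0.09
= 3155 * 9.82258
= 30990.2387


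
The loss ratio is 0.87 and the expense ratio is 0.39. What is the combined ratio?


Combined ratio = loss ratio + expense ratio
= 0.87 + 0.39
= 1.26


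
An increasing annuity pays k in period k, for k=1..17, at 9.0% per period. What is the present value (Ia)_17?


(Ia)_n = sum_{k=1}^{n} k * v^k, v = 1/(1+i)
v = 0.917431
Sum computed term by term:
(Ia)_17 = 59.8257


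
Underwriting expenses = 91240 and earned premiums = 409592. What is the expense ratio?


Expense ratio = expenses / premiums
= 91240 / 409592
= 0.2228


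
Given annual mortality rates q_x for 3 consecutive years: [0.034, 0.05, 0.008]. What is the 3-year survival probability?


p_k = 1 - q_k for each year
Survival = product of (1 - q_k)
= 0.966 * 0.95 * 0.992
= 0.9104


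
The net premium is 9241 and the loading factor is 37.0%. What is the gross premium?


Gross = net * (1 + loading)
= 9241 * (1 + 0.37)
= 9241 * 1.37
= 12660.17


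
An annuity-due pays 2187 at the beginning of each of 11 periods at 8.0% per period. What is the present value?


PV_due = PMT * (1-(1+i)^(-n))/i * (1+i)
PV_immediate = 15612.9148
PV_due = 15612.9148 * 1.08
= 16861.948


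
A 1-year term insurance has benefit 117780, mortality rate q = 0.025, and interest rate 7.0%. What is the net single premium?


NSP = benefit * q * v
v = 1/(1+i) = 0.934579
NSP = 117780 * 0.025 * 0.934579
= 2751.8692


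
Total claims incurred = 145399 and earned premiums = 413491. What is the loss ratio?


Loss ratio = claims / premiums
= 145399 / 413491
= 0.3516


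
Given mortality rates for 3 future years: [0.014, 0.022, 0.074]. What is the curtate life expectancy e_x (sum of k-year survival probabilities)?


e_x = sum_{k=1}^{n} k_p_x
k_p_x values:
  1_p_x = 0.986
  2_p_x = 0.964308
  3_p_x = 0.892949
e_x = 2.8433


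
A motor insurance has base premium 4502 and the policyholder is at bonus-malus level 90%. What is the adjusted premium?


adjusted = base * BM_level / 100
= 4502 * 90 / 100
= 4502 * 0.9
= 4051.8


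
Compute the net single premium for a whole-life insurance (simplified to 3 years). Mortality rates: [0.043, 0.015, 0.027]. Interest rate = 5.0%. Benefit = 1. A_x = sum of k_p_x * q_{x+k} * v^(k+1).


v = 0.952381
Year 0: k_p_x=1.0, q=0.043, term=0.040952
Year 1: k_p_x=0.957, q=0.015, term=0.01302
Year 2: k_p_x=0.942645, q=0.027, term=0.021986
A_x = 0.076


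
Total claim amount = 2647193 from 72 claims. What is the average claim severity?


severity = total / number
= 2647193 / 72
= 36766.5694


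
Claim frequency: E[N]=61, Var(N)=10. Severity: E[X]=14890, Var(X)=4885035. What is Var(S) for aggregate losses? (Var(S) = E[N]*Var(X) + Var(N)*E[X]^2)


Var(S) = E[N]*Var(X) + Var(N)*E[X]^2
= 61*4885035 + 10*14890^2
= 297987135 + 2217121000
= 2.5151e+09
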